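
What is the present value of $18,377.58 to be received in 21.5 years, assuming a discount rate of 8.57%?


Present value formula: PV = FV / (1 + r)^t
PV = $18,377.58 / (1 + 0.0857)^21.5
PV = $18,377.58 / 5.858164
PV = $3,137.09

PV = FV / (1 + r)^t = $3,137.09


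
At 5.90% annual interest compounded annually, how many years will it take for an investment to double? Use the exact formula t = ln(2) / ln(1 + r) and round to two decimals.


Doubling condition: (1 + r)^t = 2
Take ln of both sides: t × ln(1 + r) = ln(2)
t = ln(2) / ln(1 + r)
t = 0.693147 / 0.057325
t = 12.09

t = ln(2) / ln(1 + r) = 12.09 years


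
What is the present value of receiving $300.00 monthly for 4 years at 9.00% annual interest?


Present value of an ordinary annuity: PV = PMT × (1 − (1 + r)^(−n)) / r
Monthly rate r = 0.09/12 = 0.0075, n = 48
PV = $300.00 × (1 − (1 + 0.09/12)^(−48)) / (0.09/12)
PV = $300.00 × 40.184782
PV = $12,055.43

PV = PMT × (1-(1+r)^(-n))/r = $12,055.43


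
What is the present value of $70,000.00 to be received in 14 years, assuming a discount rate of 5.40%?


Present value formula: PV = FV / (1 + r)^t
PV = $70,000.00 / (1 + 0.054)^14
PV = $70,000.00 / 2.088183
PV = $33,521.97

PV = FV / (1 + r)^t = $33,521.97


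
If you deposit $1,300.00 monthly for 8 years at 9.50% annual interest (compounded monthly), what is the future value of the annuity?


Future value of an ordinary annuity: FV = PMT × ((1 + r)^n − 1) / r
Monthly rate r = 0.095/12 ≈ 0.00791667, n = 96
FV = $1,300.00 × ((1 + 0.095/12)^96 − 1) / (0.095/12)
FV = $1,300.00 × 142.975186
FV = $185,867.74

FV = PMT × ((1+r)^n - 1)/r = $185,867.74


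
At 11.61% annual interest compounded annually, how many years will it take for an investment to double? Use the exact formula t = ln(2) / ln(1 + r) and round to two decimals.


Doubling condition: (1 + r)^t = 2
Take ln of both sides: t × ln(1 + r) = ln(2)
t = ln(2) / ln(1 + r)
t = 0.693147 / 0.109840
t = 6.31

t = ln(2) / ln(1 + r) = 6.31 years


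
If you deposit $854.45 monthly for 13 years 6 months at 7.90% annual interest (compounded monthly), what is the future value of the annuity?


Future value of an ordinary annuity: FV = PMT × ((1 + r)^n − 1) / r
Monthly rate r = 0.079/12 ≈ 0.00658333, n = 162
FV = $854.45 × ((1 + 0.079/12)^162 − 1) / (0.079/12)
FV = $854.45 × 287.856746
FV = $245,959.20

FV = PMT × ((1+r)^n - 1)/r = $245,959.20


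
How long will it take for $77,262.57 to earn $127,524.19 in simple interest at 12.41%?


Rearrange the simple interest formula for t:
I = P × r × t  ⇒  t = I / (P × r)
t = $127,524.19 / ($77,262.57 × 0.1241)
t = 13.3

t = I/(P×r) = 13.3 years


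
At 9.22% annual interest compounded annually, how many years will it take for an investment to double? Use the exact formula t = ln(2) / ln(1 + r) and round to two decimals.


Doubling condition: (1 + r)^t = 2
Take ln of both sides: t × ln(1 + r) = ln(2)
t = ln(2) / ln(1 + r)
t = 0.693147 / 0.088194
t = 7.86

t = ln(2) / ln(1 + r) = 7.86 years


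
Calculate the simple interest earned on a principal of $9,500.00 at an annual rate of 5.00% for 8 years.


Simple interest formula: I = P × r × t
I = $9,500.00 × 0.05 × 8
I = $3,800.00

I = P × r × t = $3,800.00


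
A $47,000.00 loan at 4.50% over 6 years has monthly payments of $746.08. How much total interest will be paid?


Total paid over the life of the loan = PMT × n.
Total paid = $746.08 × 72 = $53,717.76
Total interest = total paid − principal = $53,717.76 − $47,000.00 = $6,717.76

Total interest = (PMT × n) - PV = $6,717.76


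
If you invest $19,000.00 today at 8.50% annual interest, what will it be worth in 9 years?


Future value formula: FV = PV × (1 + r)^t
FV = $19,000.00 × (1 + 0.085)^9
FV = $19,000.00 × 2.083856
FV = $39,593.26

FV = PV × (1 + r)^t = $39,593.26


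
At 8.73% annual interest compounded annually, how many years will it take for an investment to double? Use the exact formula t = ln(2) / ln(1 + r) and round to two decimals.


Doubling condition: (1 + r)^t = 2
Take ln of both sides: t × ln(1 + r) = ln(2)
t = ln(2) / ln(1 + r)
t = 0.693147 / 0.083698
t = 8.28

t = ln(2) / ln(1 + r) = 8.28 years


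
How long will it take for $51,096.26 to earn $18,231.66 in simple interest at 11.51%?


Rearrange the simple interest formula for t:
I = P × r × t  ⇒  t = I / (P × r)
t = $18,231.66 / ($51,096.26 × 0.1151)
t = 3.1

t = I/(P×r) = 3.1 years


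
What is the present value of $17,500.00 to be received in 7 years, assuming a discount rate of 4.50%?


Present value formula: PV = FV / (1 + r)^t
PV = $17,500.00 / (1 + 0.045)^7
PV = $17,500.00 / 1.360862
PV = $12,859.50

PV = FV / (1 + r)^t = $12,859.50


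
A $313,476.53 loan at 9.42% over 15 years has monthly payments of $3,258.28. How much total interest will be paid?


Total paid over the life of the loan = PMT × n.
Total paid = $3,258.28 × 180 = $586,490.40
Total interest = total paid − principal = $586,490.40 − $313,476.53 = $273,013.87

Total interest = (PMT × n) - PV = $273,013.87


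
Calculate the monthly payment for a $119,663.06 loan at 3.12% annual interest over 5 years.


Loan payment formula: PMT = PV × r / (1 − (1 + r)^(−n))
Monthly rate r = 0.0312/12 = 0.0026, n = 60 months
Denominator: 1 − (1 + 0.0312/12)^(−60) = 0.1442676
PMT = $119,663.06 × (0.0312/12) / 0.1442676
PMT = $2,156.58 per month

PMT = PV × r / (1-(1+r)^(-n)) = $2,156.58/month


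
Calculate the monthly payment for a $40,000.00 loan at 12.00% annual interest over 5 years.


Loan payment formula: PMT = PV × r / (1 − (1 + r)^(−n))
Monthly rate r = 0.12/12 = 0.01, n = 60 months
Denominator: 1 − (1 + 0.12/12)^(−60) = 0.449550
PMT = $40,000.00 × (0.12/12) / 0.449550
PMT = $889.78 per month

PMT = PV × r / (1-(1+r)^(-n)) = $889.78/month


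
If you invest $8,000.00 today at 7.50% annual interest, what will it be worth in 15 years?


Future value formula: FV = PV × (1 + r)^t
FV = $8,000.00 × (1 + 0.075)^15
FV = $8,000.00 × 2.958877
FV = $23,671.02

FV = PV × (1 + r)^t = $23,671.02


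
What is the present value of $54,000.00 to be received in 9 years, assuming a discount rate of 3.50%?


Present value formula: PV = FV / (1 + r)^t
PV = $54,000.00 / (1 + 0.035)^9
PV = $54,000.00 / 1.3628974
PV = $39,621.47

PV = FV / (1 + r)^t = $39,621.47


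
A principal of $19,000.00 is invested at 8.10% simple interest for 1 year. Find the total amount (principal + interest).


Total amount formula: A = P(1 + rt) = P + P·r·t
Interest: I = P × r × t = $19,000.00 × 0.081 × 1 = $1,539.00
A = P + I = $19,000.00 + $1,539.00 = $20,539.00

A = P + I = P(1 + rt) = $20,539.00


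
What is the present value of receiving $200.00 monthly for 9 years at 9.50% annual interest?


Present value of an ordinary annuity: PV = PMT × (1 − (1 + r)^(−n)) / r
Monthly rate r = 0.095/12 ≈ 0.00791667, n = 108
PV = $200.00 × (1 − (1 + 0.095/12)^(−108)) / (0.095/12)
PV = $200.00 × 72.414648
PV = $14,482.93

PV = PMT × (1-(1+r)^(-n))/r = $14,482.93


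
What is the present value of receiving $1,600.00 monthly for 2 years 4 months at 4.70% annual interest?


Present value of an ordinary annuity: PV = PMT × (1 − (1 + r)^(−n)) / r
Monthly rate r = 0.047/12 ≈ 0.00391667, n = 28
PV = $1,600.00 × (1 − (1 + 0.047/12)^(−28)) / (0.047/12)
PV = $1,600.00 × 26.470271
PV = $42,352.43

PV = PMT × (1-(1+r)^(-n))/r = $42,352.43


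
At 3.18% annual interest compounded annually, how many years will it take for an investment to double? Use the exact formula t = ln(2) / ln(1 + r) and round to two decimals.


Doubling condition: (1 + r)^t = 2
Take ln of both sides: t × ln(1 + r) = ln(2)
t = ln(2) / ln(1 + r)
t = 0.693147 / 0.031305
t = 22.14

t = ln(2) / ln(1 + r) = 22.14 years


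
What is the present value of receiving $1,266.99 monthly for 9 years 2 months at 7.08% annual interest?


Present value of an ordinary annuity: PV = PMT × (1 − (1 + r)^(−n)) / r
Monthly rate r = 0.0708/12 = 0.0059, n = 110
PV = $1,266.99 × (1 − (1 + 0.0708/12)^(−110)) / (0.0708/12)
PV = $1,266.99 × 80.751593
PV = $102,311.46

PV = PMT × (1-(1+r)^(-n))/r = $102,311.46


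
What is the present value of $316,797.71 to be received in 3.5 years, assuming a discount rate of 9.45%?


Present value formula: PV = FV / (1 + r)^t
PV = $316,797.71 / (1 + 0.0945)^3.5
PV = $316,797.71 / 1.3716875
PV = $230,954.73

PV = FV / (1 + r)^t = $230,954.73


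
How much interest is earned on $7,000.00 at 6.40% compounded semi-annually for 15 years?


Compound interest earned = final amount − principal.
A = P(1 + r/n)^(nt) = $7,000.00 × (1 + 0.064/2)^(2 × 15) = $18,008.97
Interest = A − P = $18,008.97 − $7,000.00 = $11,008.97

Interest = A - P = $11,008.97


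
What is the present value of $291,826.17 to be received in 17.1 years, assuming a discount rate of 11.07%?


Present value formula: PV = FV / (1 + r)^t
PV = $291,826.17 / (1 + 0.1107)^17.1
PV = $291,826.17 / 6.021502
PV = $48,464.02

PV = FV / (1 + r)^t = $48,464.02


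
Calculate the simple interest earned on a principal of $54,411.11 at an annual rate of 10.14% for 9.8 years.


Simple interest formula: I = P × r × t
I = $54,411.11 × 0.1014 × 9.8
I = $54,069.41

I = P × r × t = $54,069.41


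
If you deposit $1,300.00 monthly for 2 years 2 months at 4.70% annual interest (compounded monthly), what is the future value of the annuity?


Future value of an ordinary annuity: FV = PMT × ((1 + r)^n − 1) / r
Monthly rate r = 0.047/12 ≈ 0.00391667, n = 26
FV = $1,300.00 × ((1 + 0.047/12)^26 − 1) / (0.047/12)
FV = $1,300.00 × 27.313715
FV = $35,507.83

FV = PMT × ((1+r)^n - 1)/r = $35,507.83


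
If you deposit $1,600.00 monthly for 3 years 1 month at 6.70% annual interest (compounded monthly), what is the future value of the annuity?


Future value of an ordinary annuity: FV = PMT × ((1 + r)^n − 1) / r
Monthly rate r = 0.067/12 ≈ 0.00558333, n = 37
FV = $1,600.00 × ((1 + 0.067/12)^37 − 1) / (0.067/12)
FV = $1,600.00 × 40.972651
FV = $65,556.24

FV = PMT × ((1+r)^n - 1)/r = $65,556.24


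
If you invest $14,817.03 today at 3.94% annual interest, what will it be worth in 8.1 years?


Future value formula: FV = PV × (1 + r)^t
FV = $14,817.03 × (1 + 0.0394)^8.1
FV = $14,817.03 × 1.367540
FV = $20,262.88

FV = PV × (1 + r)^t = $20,262.88


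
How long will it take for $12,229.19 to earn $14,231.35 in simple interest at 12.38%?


Rearrange the simple interest formula for t:
I = P × r × t  ⇒  t = I / (P × r)
t = $14,231.35 / ($12,229.19 × 0.1238)
t = 9.4

t = I/(P×r) = 9.4 years


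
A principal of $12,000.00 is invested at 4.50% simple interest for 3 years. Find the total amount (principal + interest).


Total amount formula: A = P(1 + rt) = P + P·r·t
Interest: I = P × r × t = $12,000.00 × 0.045 × 3 = $1,620.00
A = P + I = $12,000.00 + $1,620.00 = $13,620.00

A = P + I = P(1 + rt) = $13,620.00


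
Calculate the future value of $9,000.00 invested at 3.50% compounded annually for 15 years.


Compound interest formula: A = P(1 + r/n)^(nt)
A = $9,000.00 × (1 + 0.035/1)^(1 × 15)
Growth factor: (1 + 0.035/1)^15 = 1.675349
A = $9,000.00 × 1.675349
A = $15,078.14

A = P(1 + r/n)^(nt) = $15,078.14


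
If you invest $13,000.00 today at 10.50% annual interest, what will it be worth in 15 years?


Future value formula: FV = PV × (1 + r)^t
FV = $13,000.00 × (1 + 0.105)^15
FV = $13,000.00 × 4.471304
FV = $58,126.95

FV = PV × (1 + r)^t = $58,126.95


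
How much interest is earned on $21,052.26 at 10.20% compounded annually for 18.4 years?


Compound interest earned = final amount − principal.
A = P(1 + r/n)^(nt) = $21,052.26 × (1 + 0.102/1)^(1 × 18.4) = $125,730.33
Interest = A − P = $125,730.33 − $21,052.26 = $104,678.07

Interest = A - P = $104,678.07


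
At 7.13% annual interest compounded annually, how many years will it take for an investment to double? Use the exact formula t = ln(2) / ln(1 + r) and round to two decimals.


Doubling condition: (1 + r)^t = 2
Take ln of both sides: t × ln(1 + r) = ln(2)
t = ln(2) / ln(1 + r)
t = 0.693147 / 0.068873
t = 10.06

t = ln(2) / ln(1 + r) = 10.06 years


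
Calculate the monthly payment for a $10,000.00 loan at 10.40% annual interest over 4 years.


Loan payment formula: PMT = PV × r / (1 − (1 + r)^(−n))
Monthly rate r = 0.104/12 ≈ 0.00866667, n = 48 months
Denominator: 1 − (1 + 0.104/12)^(−48) = 0.339136
PMT = $10,000.00 × (0.104/12) / 0.339136
PMT = $255.55 per month

PMT = PV × r / (1-(1+r)^(-n)) = $255.55/month


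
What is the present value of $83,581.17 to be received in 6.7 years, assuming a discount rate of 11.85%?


Present value formula: PV = FV / (1 + r)^t
PV = $83,581.17 / (1 + 0.1185)^6.7
PV = $83,581.17 / 2.117684
PV = $39,468.20

PV = FV / (1 + r)^t = $39,468.20


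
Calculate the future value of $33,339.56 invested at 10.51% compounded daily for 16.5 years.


Compound interest formula: A = P(1 + r/n)^(nt)
A = $33,339.56 × (1 + 0.1051/365)^(365 × 16.5)
Growth factor: (1 + 0.1051/365)^6022.5 = 5.66269755
A = $33,339.56 × 5.66269755
A = $188,791.84

A = P(1 + r/n)^(nt) = $188,791.84


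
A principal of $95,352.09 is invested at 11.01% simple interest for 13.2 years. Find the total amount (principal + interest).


Total amount formula: A = P(1 + rt) = P + P·r·t
Interest: I = P × r × t = $95,352.09 × 0.1101 × 13.2 = $138,577.10
A = P + I = $95,352.09 + $138,577.10 = $233,929.19

A = P + I = P(1 + rt) = $233,929.19


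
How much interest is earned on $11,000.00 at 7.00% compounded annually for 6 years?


Compound interest earned = final amount − principal.
A = P(1 + r/n)^(nt) = $11,000.00 × (1 + 0.07/1)^(1 × 6) = $16,508.03
Interest = A − P = $16,508.03 − $11,000.00 = $5,508.03

Interest = A - P = $5,508.03


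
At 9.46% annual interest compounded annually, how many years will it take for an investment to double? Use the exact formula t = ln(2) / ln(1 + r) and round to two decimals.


Doubling condition: (1 + r)^t = 2
Take ln of both sides: t × ln(1 + r) = ln(2)
t = ln(2) / ln(1 + r)
t = 0.693147 / 0.090389
t = 7.67

t = ln(2) / ln(1 + r) = 7.67 years


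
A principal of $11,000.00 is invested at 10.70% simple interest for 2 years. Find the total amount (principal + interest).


Total amount formula: A = P(1 + rt) = P + P·r·t
Interest: I = P × r × t = $11,000.00 × 0.107 × 2 = $2,354.00
A = P + I = $11,000.00 + $2,354.00 = $13,354.00

A = P + I = P(1 + rt) = $13,354.00


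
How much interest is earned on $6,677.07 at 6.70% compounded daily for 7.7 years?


Compound interest earned = final amount − principal.
A = P(1 + r/n)^(nt) = $6,677.07 × (1 + 0.067/365)^(365 × 7.7) = $11,184.53
Interest = A − P = $11,184.53 − $6,677.07 = $4,507.46

Interest = A - P = $4,507.46


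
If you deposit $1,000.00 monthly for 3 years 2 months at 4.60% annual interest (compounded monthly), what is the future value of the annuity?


Future value of an ordinary annuity: FV = PMT × ((1 + r)^n − 1) / r
Monthly rate r = 0.046/12 ≈ 0.00383333, n = 38
FV = $1,000.00 × ((1 + 0.046/12)^38 − 1) / (0.046/12)
FV = $1,000.00 × 40.823064
FV = $40,823.06

FV = PMT × ((1+r)^n - 1)/r = $40,823.06


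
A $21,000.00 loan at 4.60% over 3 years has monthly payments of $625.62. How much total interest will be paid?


Total paid over the life of the loan = PMT × n.
Total paid = $625.62 × 36 = $22,522.32
Total interest = total paid − principal = $22,522.32 − $21,000.00 = $1,522.32

Total interest = (PMT × n) - PV = $1,522.32


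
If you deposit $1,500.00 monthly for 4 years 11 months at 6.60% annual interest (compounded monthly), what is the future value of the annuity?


Future value of an ordinary annuity: FV = PMT × ((1 + r)^n − 1) / r
Monthly rate r = 0.066/12 = 0.0055, n = 59
FV = $1,500.00 × ((1 + 0.066/12)^59 − 1) / (0.066/12)
FV = $1,500.00 × 69.4744366
FV = $104,211.65

FV = PMT × ((1+r)^n - 1)/r = $104,211.65


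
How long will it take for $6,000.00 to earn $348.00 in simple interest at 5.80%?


Rearrange the simple interest formula for t:
I = P × r × t  ⇒  t = I / (P × r)
t = $348.00 / ($6,000.00 × 0.058)
t = 1

t = I/(P×r) = 1 year


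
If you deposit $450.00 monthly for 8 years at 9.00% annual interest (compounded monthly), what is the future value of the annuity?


Future value of an ordinary annuity: FV = PMT × ((1 + r)^n − 1) / r
Monthly rate r = 0.09/12 = 0.0075, n = 96
FV = $450.00 × ((1 + 0.09/12)^96 − 1) / (0.09/12)
FV = $450.00 × 139.856164
FV = $62,935.27

FV = PMT × ((1+r)^n - 1)/r = $62,935.27


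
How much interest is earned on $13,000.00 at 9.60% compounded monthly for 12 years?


Compound interest earned = final amount − principal.
A = P(1 + r/n)^(nt) = $13,000.00 × (1 + 0.096/12)^(12 × 12) = $40,950.57
Interest = A − P = $40,950.57 − $13,000.00 = $27,950.57

Interest = A - P = $27,950.57


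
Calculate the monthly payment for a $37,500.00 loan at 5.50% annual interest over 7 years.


Loan payment formula: PMT = PV × r / (1 − (1 + r)^(−n))
Monthly rate r = 0.055/12 ≈ 0.00458333, n = 84 months
Denominator: 1 − (1 + 0.055/12)^(−84) = 0.318951
PMT = $37,500.00 × (0.055/12) / 0.318951
PMT = $538.88 per month

PMT = PV × r / (1-(1+r)^(-n)) = $538.88/month


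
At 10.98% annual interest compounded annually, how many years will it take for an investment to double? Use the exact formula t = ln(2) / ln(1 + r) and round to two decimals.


Doubling condition: (1 + r)^t = 2
Take ln of both sides: t × ln(1 + r) = ln(2)
t = ln(2) / ln(1 + r)
t = 0.693147 / 0.104180
t = 6.65

t = ln(2) / ln(1 + r) = 6.65 years


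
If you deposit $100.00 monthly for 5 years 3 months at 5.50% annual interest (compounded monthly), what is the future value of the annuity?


Future value of an ordinary annuity: FV = PMT × ((1 + r)^n − 1) / r
Monthly rate r = 0.055/12 ≈ 0.00458333, n = 63
FV = $100.00 × ((1 + 0.055/12)^63 − 1) / (0.055/12)
FV = $100.00 × 72.846053
FV = $7,284.61

FV = PMT × ((1+r)^n - 1)/r = $7,284.61


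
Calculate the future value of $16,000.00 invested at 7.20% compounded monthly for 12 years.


Compound interest formula: A = P(1 + r/n)^(nt)
A = $16,000.00 × (1 + 0.072/12)^(12 × 12)
Growth factor: (1 + 0.072/12)^144 = 2.366515
A = $16,000.00 × 2.366515
A = $37,864.24

A = P(1 + r/n)^(nt) = $37,864.24


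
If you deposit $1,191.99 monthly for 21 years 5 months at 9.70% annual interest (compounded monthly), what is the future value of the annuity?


Future value of an ordinary annuity: FV = PMT × ((1 + r)^n − 1) / r
Monthly rate r = 0.097/12 ≈ 0.00808333, n = 257
FV = $1,191.99 × ((1 + 0.097/12)^257 − 1) / (0.097/12)
FV = $1,191.99 × 855.763318
FV = $1,020,061.32

FV = PMT × ((1+r)^n - 1)/r = $1,020,061.32


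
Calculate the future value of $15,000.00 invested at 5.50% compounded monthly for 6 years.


Compound interest formula: A = P(1 + r/n)^(nt)
A = $15,000.00 × (1 + 0.055/12)^(12 × 6)
Growth factor: (1 + 0.055/12)^72 = 1.389920
A = $15,000.00 × 1.389920
A = $20,848.80

A = P(1 + r/n)^(nt) = $20,848.80


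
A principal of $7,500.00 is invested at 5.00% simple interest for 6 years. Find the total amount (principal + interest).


Total amount formula: A = P(1 + rt) = P + P·r·t
Interest: I = P × r × t = $7,500.00 × 0.05 × 6 = $2,250.00
A = P + I = $7,500.00 + $2,250.00 = $9,750.00

A = P + I = P(1 + rt) = $9,750.00


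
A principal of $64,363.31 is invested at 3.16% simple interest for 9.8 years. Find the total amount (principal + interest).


Total amount formula: A = P(1 + rt) = P + P·r·t
Interest: I = P × r × t = $64,363.31 × 0.0316 × 9.8 = $19,932.03
A = P + I = $64,363.31 + $19,932.03 = $84,295.34

A = P + I = P(1 + rt) = $84,295.34


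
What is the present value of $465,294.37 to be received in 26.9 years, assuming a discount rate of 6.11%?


Present value formula: PV = FV / (1 + r)^t
PV = $465,294.37 / (1 + 0.0611)^26.9
PV = $465,294.37 / 4.929977
PV = $94,380.64

PV = FV / (1 + r)^t = $94,380.64


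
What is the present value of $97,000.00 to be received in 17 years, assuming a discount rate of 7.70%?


Present value formula: PV = FV / (1 + r)^t
PV = $97,000.00 / (1 + 0.077)^17
PV = $97,000.00 / 3.529124
PV = $27,485.57

PV = FV / (1 + r)^t = $27,485.57


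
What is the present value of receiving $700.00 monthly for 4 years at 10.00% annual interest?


Present value of an ordinary annuity: PV = PMT × (1 − (1 + r)^(−n)) / r
Monthly rate r = 0.1/12 ≈ 0.00833333, n = 48
PV = $700.00 × (1 − (1 + 0.1/12)^(−48)) / (0.1/12)
PV = $700.00 × 39.428160
PV = $27,599.71

PV = PMT × (1-(1+r)^(-n))/r = $27,599.71


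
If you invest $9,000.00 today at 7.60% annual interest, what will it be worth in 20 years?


Future value formula: FV = PV × (1 + r)^t
FV = $9,000.00 × (1 + 0.076)^20
FV = $9,000.00 × 4.327583
FV = $38,948.25

FV = PV × (1 + r)^t = $38,948.25


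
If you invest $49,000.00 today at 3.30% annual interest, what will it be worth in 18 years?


Future value formula: FV = PV × (1 + r)^t
FV = $49,000.00 × (1 + 0.033)^18
FV = $49,000.00 × 1.7939312
FV = $87,902.63

FV = PV × (1 + r)^t = $87,902.63


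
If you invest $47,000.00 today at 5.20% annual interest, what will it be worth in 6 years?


Future value formula: FV = PV × (1 + r)^t
FV = $47,000.00 × (1 + 0.052)^6
FV = $47,000.00 × 1.355484
FV = $63,707.75

FV = PV × (1 + r)^t = $63,707.75


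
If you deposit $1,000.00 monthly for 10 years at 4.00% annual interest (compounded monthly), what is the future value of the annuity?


Future value of an ordinary annuity: FV = PMT × ((1 + r)^n − 1) / r
Monthly rate r = 0.04/12 ≈ 0.00333333, n = 120
FV = $1,000.00 × ((1 + 0.04/12)^120 − 1) / (0.04/12)
FV = $1,000.00 × 147.2498047
FV = $147,249.80

FV = PMT × ((1+r)^n - 1)/r = $147,249.80


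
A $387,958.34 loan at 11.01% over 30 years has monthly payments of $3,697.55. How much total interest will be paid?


Total paid over the life of the loan = PMT × n.
Total paid = $3,697.55 × 360 = $1,331,118.00
Total interest = total paid − principal = $1,331,118.00 − $387,958.34 = $943,159.66

Total interest = (PMT × n) - PV = $943,159.66


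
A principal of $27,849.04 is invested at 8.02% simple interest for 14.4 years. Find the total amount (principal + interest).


Total amount formula: A = P(1 + rt) = P + P·r·t
Interest: I = P × r × t = $27,849.04 × 0.0802 × 14.4 = $32,162.30
A = P + I = $27,849.04 + $32,162.30 = $60,011.34

A = P + I = P(1 + rt) = $60,011.34


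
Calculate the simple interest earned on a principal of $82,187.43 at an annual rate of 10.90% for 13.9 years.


Simple interest formula: I = P × r × t
I = $82,187.43 × 0.109 × 13.9
I = $124,522.18

I = P × r × t = $124,522.18


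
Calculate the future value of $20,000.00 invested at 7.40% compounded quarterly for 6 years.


Compound interest formula: A = P(1 + r/n)^(nt)
A = $20,000.00 × (1 + 0.074/4)^(4 × 6)
Growth factor: (1 + 0.074/4)^24 = 1.5526187
A = $20,000.00 × 1.5526187
A = $31,052.37

A = P(1 + r/n)^(nt) = $31,052.37


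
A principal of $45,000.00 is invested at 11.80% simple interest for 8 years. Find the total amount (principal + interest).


Total amount formula: A = P(1 + rt) = P + P·r·t
Interest: I = P × r × t = $45,000.00 × 0.118 × 8 = $42,480.00
A = P + I = $45,000.00 + $42,480.00 = $87,480.00

A = P + I = P(1 + rt) = $87,480.00


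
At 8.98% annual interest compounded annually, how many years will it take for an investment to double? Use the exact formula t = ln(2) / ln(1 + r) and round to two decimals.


Doubling condition: (1 + r)^t = 2
Take ln of both sides: t × ln(1 + r) = ln(2)
t = ln(2) / ln(1 + r)
t = 0.693147 / 0.085994
t = 8.06

t = ln(2) / ln(1 + r) = 8.06 years


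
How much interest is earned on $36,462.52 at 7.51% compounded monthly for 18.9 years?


Compound interest earned = final amount − principal.
A = P(1 + r/n)^(nt) = $36,462.52 × (1 + 0.0751/12)^(12 × 18.9) = $150,092.51
Interest = A − P = $150,092.51 − $36,462.52 = $113,629.99

Interest = A - P = $113,629.99


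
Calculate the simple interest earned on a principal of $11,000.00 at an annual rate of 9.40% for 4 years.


Simple interest formula: I = P × r × t
I = $11,000.00 × 0.094 × 4
I = $4,136.00

I = P × r × t = $4,136.00


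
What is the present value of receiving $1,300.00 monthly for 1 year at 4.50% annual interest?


Present value of an ordinary annuity: PV = PMT × (1 − (1 + r)^(−n)) / r
Monthly rate r = 0.045/12 = 0.00375, n = 12
PV = $1,300.00 × (1 − (1 + 0.045/12)^(−12)) / (0.045/12)
PV = $1,300.00 × 11.712548
PV = $15,226.31

PV = PMT × (1-(1+r)^(-n))/r = $15,226.31


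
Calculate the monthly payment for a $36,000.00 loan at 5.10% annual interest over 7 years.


Loan payment formula: PMT = PV × r / (1 − (1 + r)^(−n))
Monthly rate r = 0.051/12 = 0.00425, n = 84 months
Denominator: 1 − (1 + 0.051/12)^(−84) = 0.299698
PMT = $36,000.00 × (0.051/12) / 0.299698
PMT = $510.51 per month

PMT = PV × r / (1-(1+r)^(-n)) = $510.51/month


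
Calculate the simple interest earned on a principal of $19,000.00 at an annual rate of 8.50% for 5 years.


Simple interest formula: I = P × r × t
I = $19,000.00 × 0.085 × 5
I = $8,075.00

I = P × r × t = $8,075.00


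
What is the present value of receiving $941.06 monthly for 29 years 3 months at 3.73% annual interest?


Present value of an ordinary annuity: PV = PMT × (1 − (1 + r)^(−n)) / r
Monthly rate r = 0.0373/12 ≈ 0.00310833, n = 351
PV = $941.06 × (1 − (1 + 0.0373/12)^(−351)) / (0.0373/12)
PV = $941.06 × 213.477469
PV = $200,895.11

PV = PMT × (1-(1+r)^(-n))/r = $200,895.11


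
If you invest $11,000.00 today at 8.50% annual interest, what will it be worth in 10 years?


Future value formula: FV = PV × (1 + r)^t
FV = $11,000.00 × (1 + 0.085)^10
FV = $11,000.00 × 2.2609834
FV = $24,870.82

FV = PV × (1 + r)^t = $24,870.82


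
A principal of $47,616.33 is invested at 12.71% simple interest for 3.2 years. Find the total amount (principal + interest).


Total amount formula: A = P(1 + rt) = P + P·r·t
Interest: I = P × r × t = $47,616.33 × 0.1271 × 3.2 = $19,366.51
A = P + I = $47,616.33 + $19,366.51 = $66,982.84

A = P + I = P(1 + rt) = $66,982.84


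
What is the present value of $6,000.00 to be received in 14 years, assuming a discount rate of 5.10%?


Present value formula: PV = FV / (1 + r)^t
PV = $6,000.00 / (1 + 0.051)^14
PV = $6,000.00 / 2.006495
PV = $2,990.29

PV = FV / (1 + r)^t = $2,990.29


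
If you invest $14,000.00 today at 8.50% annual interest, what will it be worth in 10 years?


Future value formula: FV = PV × (1 + r)^t
FV = $14,000.00 × (1 + 0.085)^10
FV = $14,000.00 × 2.2609834
FV = $31,653.77

FV = PV × (1 + r)^t = $31,653.77


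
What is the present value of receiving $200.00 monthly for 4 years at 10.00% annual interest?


Present value of an ordinary annuity: PV = PMT × (1 − (1 + r)^(−n)) / r
Monthly rate r = 0.1/12 ≈ 0.00833333, n = 48
PV = $200.00 × (1 − (1 + 0.1/12)^(−48)) / (0.1/12)
PV = $200.00 × 39.428160
PV = $7,885.63

PV = PMT × (1-(1+r)^(-n))/r = $7,885.63


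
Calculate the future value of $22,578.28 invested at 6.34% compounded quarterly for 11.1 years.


Compound interest formula: A = P(1 + r/n)^(nt)
A = $22,578.28 × (1 + 0.0634/4)^(4 × 11.1)
Growth factor: (1 + 0.0634/4)^44.4 = 2.0101736
A = $22,578.28 × 2.0101736
A = $45,386.26

A = P(1 + r/n)^(nt) = $45,386.26


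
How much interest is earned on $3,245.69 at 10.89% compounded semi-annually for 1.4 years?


Compound interest earned = final amount − principal.
A = P(1 + r/n)^(nt) = $3,245.69 × (1 + 0.1089/2)^(2 × 1.4) = $3,765.13
Interest = A − P = $3,765.13 − $3,245.69 = $519.44

Interest = A - P = $519.44


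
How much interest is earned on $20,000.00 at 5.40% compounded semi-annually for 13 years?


Compound interest earned = final amount − principal.
A = P(1 + r/n)^(nt) = $20,000.00 × (1 + 0.054/2)^(2 × 13) = $39,981.73
Interest = A − P = $39,981.73 − $20,000.00 = $19,981.73

Interest = A - P = $19,981.73


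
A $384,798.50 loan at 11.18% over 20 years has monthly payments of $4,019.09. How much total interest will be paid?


Total paid over the life of the loan = PMT × n.
Total paid = $4,019.09 × 240 = $964,581.60
Total interest = total paid − principal = $964,581.60 − $384,798.50 = $579,783.10

Total interest = (PMT × n) - PV = $579,783.10


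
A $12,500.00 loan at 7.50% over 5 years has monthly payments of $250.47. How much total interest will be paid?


Total paid over the life of the loan = PMT × n.
Total paid = $250.47 × 60 = $15,028.20
Total interest = total paid − principal = $15,028.20 − $12,500.00 = $2,528.20

Total interest = (PMT × n) - PV = $2,528.20


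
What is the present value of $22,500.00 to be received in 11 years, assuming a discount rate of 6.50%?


Present value formula: PV = FV / (1 + r)^t
PV = $22,500.00 / (1 + 0.065)^11
PV = $22,500.00 / 1.999151
PV = $11,254.78

PV = FV / (1 + r)^t = $11,254.78


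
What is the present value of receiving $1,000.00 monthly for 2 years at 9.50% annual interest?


Present value of an ordinary annuity: PV = PMT × (1 − (1 + r)^(−n)) / r
Monthly rate r = 0.095/12 ≈ 0.00791667, n = 24
PV = $1,000.00 × (1 − (1 + 0.095/12)^(−24)) / (0.095/12)
PV = $1,000.00 × 21.7796154
PV = $21,779.62

PV = PMT × (1-(1+r)^(-n))/r = $21,779.62


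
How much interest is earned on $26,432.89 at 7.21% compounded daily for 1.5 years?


Compound interest earned = final amount − principal.
A = P(1 + r/n)^(nt) = $26,432.89 × (1 + 0.0721/365)^(365 × 1.5) = $29,451.60
Interest = A − P = $29,451.60 − $26,432.89 = $3,018.71

Interest = A - P = $3,018.71


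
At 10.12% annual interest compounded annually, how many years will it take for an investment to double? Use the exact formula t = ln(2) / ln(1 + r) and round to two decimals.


Doubling condition: (1 + r)^t = 2
Take ln of both sides: t × ln(1 + r) = ln(2)
t = ln(2) / ln(1 + r)
t = 0.693147 / 0.096400
t = 7.19

t = ln(2) / ln(1 + r) = 7.19 years


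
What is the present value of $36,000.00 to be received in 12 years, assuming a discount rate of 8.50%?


Present value formula: PV = FV / (1 + r)^t
PV = $36,000.00 / (1 + 0.085)^12
PV = $36,000.00 / 2.661686
PV = $13,525.26

PV = FV / (1 + r)^t = $13,525.26


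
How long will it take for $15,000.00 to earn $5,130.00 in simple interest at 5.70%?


Rearrange the simple interest formula for t:
I = P × r × t  ⇒  t = I / (P × r)
t = $5,130.00 / ($15,000.00 × 0.057)
t = 6

t = I/(P×r) = 6 years


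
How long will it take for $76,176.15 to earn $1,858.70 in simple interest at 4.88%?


Rearrange the simple interest formula for t:
I = P × r × t  ⇒  t = I / (P × r)
t = $1,858.70 / ($76,176.15 × 0.0488)
t = 0.5

t = I/(P×r) = 0.5 years


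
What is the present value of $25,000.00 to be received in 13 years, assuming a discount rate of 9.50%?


Present value formula: PV = FV / (1 + r)^t
PV = $25,000.00 / (1 + 0.095)^13
PV = $25,000.00 / 3.253745
PV = $7,683.45

PV = FV / (1 + r)^t = $7,683.45


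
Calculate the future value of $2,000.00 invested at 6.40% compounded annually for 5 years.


Compound interest formula: A = P(1 + r/n)^(nt)
A = $2,000.00 × (1 + 0.064/1)^(1 × 5)
Growth factor: (1 + 0.064/1)^5 = 1.363666
A = $2,000.00 × 1.363666
A = $2,727.33

A = P(1 + r/n)^(nt) = $2,727.33


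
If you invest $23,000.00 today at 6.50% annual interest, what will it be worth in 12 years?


Future value formula: FV = PV × (1 + r)^t
FV = $23,000.00 × (1 + 0.065)^12
FV = $23,000.00 × 2.129096
FV = $48,969.21

FV = PV × (1 + r)^t = $48,969.21


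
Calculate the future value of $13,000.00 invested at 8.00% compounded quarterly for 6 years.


Compound interest formula: A = P(1 + r/n)^(nt)
A = $13,000.00 × (1 + 0.08/4)^(4 × 6)
Growth factor: (1 + 0.08/4)^24 = 1.608437
A = $13,000.00 × 1.608437
A = $20,909.68

A = P(1 + r/n)^(nt) = $20,909.68


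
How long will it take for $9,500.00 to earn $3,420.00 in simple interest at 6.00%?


Rearrange the simple interest formula for t:
I = P × r × t  ⇒  t = I / (P × r)
t = $3,420.00 / ($9,500.00 × 0.06)
t = 6

t = I/(P×r) = 6 years


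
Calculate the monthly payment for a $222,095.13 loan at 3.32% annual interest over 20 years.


Loan payment formula: PMT = PV × r / (1 − (1 + r)^(−n))
Monthly rate r = 0.0332/12 ≈ 0.00276667, n = 240 months
Denominator: 1 − (1 + 0.0332/12)^(−240) = 0.484740
PMT = $222,095.13 × (0.0332/12) / 0.484740
PMT = $1,267.61 per month

PMT = PV × r / (1-(1+r)^(-n)) = $1,267.61/month


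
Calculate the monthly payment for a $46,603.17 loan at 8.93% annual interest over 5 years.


Loan payment formula: PMT = PV × r / (1 − (1 + r)^(−n))
Monthly rate r = 0.0893/12 ≈ 0.00744167, n = 60 months
Denominator: 1 − (1 + 0.0893/12)^(−60) = 0.359078
PMT = $46,603.17 × (0.0893/12) / 0.359078
PMT = $965.82 per month

PMT = PV × r / (1-(1+r)^(-n)) = $965.82/month


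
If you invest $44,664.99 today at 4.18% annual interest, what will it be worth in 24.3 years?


Future value formula: FV = PV × (1 + r)^t
FV = $44,664.99 × (1 + 0.0418)^24.3
FV = $44,664.99 × 2.70495335
FV = $120,816.71

FV = PV × (1 + r)^t = $120,816.71


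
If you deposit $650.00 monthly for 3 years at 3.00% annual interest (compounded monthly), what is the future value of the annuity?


Future value of an ordinary annuity: FV = PMT × ((1 + r)^n − 1) / r
Monthly rate r = 0.03/12 = 0.0025, n = 36
FV = $650.00 × ((1 + 0.03/12)^36 − 1) / (0.03/12)
FV = $650.00 × 37.620560
FV = $24,453.36

FV = PMT × ((1+r)^n - 1)/r = $24,453.36


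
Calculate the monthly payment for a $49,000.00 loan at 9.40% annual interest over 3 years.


Loan payment formula: PMT = PV × r / (1 − (1 + r)^(−n))
Monthly rate r = 0.094/12 ≈ 0.00783333, n = 36 months
Denominator: 1 − (1 + 0.094/12)^(−36) = 0.244897
PMT = $49,000.00 × (0.094/12) / 0.244897
PMT = $1,567.33 per month

PMT = PV × r / (1-(1+r)^(-n)) = $1,567.33/month


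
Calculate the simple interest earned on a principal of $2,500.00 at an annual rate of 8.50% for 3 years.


Simple interest formula: I = P × r × t
I = $2,500.00 × 0.085 × 3
I = $637.50

I = P × r × t = $637.50


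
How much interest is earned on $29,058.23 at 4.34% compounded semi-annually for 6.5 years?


Compound interest earned = final amount − principal.
A = P(1 + r/n)^(nt) = $29,058.23 × (1 + 0.0434/2)^(2 × 6.5) = $38,412.56
Interest = A − P = $38,412.56 − $29,058.23 = $9,354.33

Interest = A - P = $9,354.33


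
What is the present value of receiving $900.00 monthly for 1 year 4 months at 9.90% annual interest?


Present value of an ordinary annuity: PV = PMT × (1 − (1 + r)^(−n)) / r
Monthly rate r = 0.099/12 = 0.00825, n = 16
PV = $900.00 × (1 − (1 + 0.099/12)^(−16)) / (0.099/12)
PV = $900.00 × 14.931432
PV = $13,438.29

PV = PMT × (1-(1+r)^(-n))/r = $13,438.29


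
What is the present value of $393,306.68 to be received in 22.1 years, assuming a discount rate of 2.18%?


Present value formula: PV = FV / (1 + r)^t
PV = $393,306.68 / (1 + 0.0218)^22.1
PV = $393,306.68 / 1.61059503
PV = $244,199.61

PV = FV / (1 + r)^t = $244,199.61


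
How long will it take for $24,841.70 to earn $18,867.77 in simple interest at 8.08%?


Rearrange the simple interest formula for t:
I = P × r × t  ⇒  t = I / (P × r)
t = $18,867.77 / ($24,841.70 × 0.0808)
t = 9.4

t = I/(P×r) = 9.4 years


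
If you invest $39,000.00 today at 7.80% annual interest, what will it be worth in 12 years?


Future value formula: FV = PV × (1 + r)^t
FV = $39,000.00 × (1 + 0.078)^12
FV = $39,000.00 × 2.4627772
FV = $96,048.31

FV = PV × (1 + r)^t = $96,048.31


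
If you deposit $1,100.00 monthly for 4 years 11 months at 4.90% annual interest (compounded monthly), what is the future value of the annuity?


Future value of an ordinary annuity: FV = PMT × ((1 + r)^n − 1) / r
Monthly rate r = 0.049/12 ≈ 0.00408333, n = 59
FV = $1,100.00 × ((1 + 0.049/12)^59 − 1) / (0.049/12)
FV = $1,100.00 × 66.561057
FV = $73,217.16

FV = PMT × ((1+r)^n - 1)/r = $73,217.16


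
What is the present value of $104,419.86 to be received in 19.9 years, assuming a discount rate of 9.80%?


Present value formula: PV = FV / (1 + r)^t
PV = $104,419.86 / (1 + 0.098)^19.9
PV = $104,419.86 / 6.426678
PV = $16,247.87

PV = FV / (1 + r)^t = $16,247.87


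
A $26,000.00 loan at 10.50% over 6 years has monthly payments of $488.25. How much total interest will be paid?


Total paid over the life of the loan = PMT × n.
Total paid = $488.25 × 72 = $35,154.00
Total interest = total paid − principal = $35,154.00 − $26,000.00 = $9,154.00

Total interest = (PMT × n) - PV = $9,154.00


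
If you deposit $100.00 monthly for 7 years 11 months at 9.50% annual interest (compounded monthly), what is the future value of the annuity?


Future value of an ordinary annuity: FV = PMT × ((1 + r)^n − 1) / r
Monthly rate r = 0.095/12 ≈ 0.00791667, n = 95
FV = $100.00 × ((1 + 0.095/12)^95 − 1) / (0.095/12)
FV = $100.00 × 140.860044
FV = $14,086.00

FV = PMT × ((1+r)^n - 1)/r = $14,086.00


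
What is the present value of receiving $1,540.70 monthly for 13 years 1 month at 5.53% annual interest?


Present value of an ordinary annuity: PV = PMT × (1 − (1 + r)^(−n)) / r
Monthly rate r = 0.0553/12 ≈ 0.00460833, n = 157
PV = $1,540.70 × (1 − (1 + 0.0553/12)^(−157)) / (0.0553/12)
PV = $1,540.70 × 111.568672
PV = $171,893.85

PV = PMT × (1-(1+r)^(-n))/r = $171,893.85


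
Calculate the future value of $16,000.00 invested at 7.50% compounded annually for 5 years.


Compound interest formula: A = P(1 + r/n)^(nt)
A = $16,000.00 × (1 + 0.075/1)^(1 × 5)
Growth factor: (1 + 0.075/1)^5 = 1.4356293
A = $16,000.00 × 1.4356293
A = $22,970.07

A = P(1 + r/n)^(nt) = $22,970.07


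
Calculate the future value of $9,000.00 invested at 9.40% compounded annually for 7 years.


Compound interest formula: A = P(1 + r/n)^(nt)
A = $9,000.00 × (1 + 0.094/1)^(1 × 7)
Growth factor: (1 + 0.094/1)^7 = 1.875518
A = $9,000.00 × 1.875518
A = $16,879.66

A = P(1 + r/n)^(nt) = $16,879.66


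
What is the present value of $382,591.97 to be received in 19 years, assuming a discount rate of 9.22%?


Present value formula: PV = FV / (1 + r)^t
PV = $382,591.97 / (1 + 0.0922)^19
PV = $382,591.97 / 5.342460
PV = $71,613.45

PV = FV / (1 + r)^t = $71,613.45


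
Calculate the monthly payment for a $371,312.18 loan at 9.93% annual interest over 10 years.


Loan payment formula: PMT = PV × r / (1 − (1 + r)^(−n))
Monthly rate r = 0.0993/12 = 0.008275, n = 120 months
Denominator: 1 − (1 + 0.0993/12)^(−120) = 0.6280196
PMT = $371,312.18 × (0.0993/12) / 0.6280196
PMT = $4,892.54 per month

PMT = PV × r / (1-(1+r)^(-n)) = $4,892.54/month


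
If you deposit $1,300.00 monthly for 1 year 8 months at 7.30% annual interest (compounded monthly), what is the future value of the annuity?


Future value of an ordinary annuity: FV = PMT × ((1 + r)^n − 1) / r
Monthly rate r = 0.073/12 ≈ 0.00608333, n = 20
FV = $1,300.00 × ((1 + 0.073/12)^20 − 1) / (0.073/12)
FV = $1,300.00 × 21.199134
FV = $27,558.87

FV = PMT × ((1+r)^n - 1)/r = $27,558.87


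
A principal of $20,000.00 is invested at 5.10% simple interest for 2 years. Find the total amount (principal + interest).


Total amount formula: A = P(1 + rt) = P + P·r·t
Interest: I = P × r × t = $20,000.00 × 0.051 × 2 = $2,040.00
A = P + I = $20,000.00 + $2,040.00 = $22,040.00

A = P + I = P(1 + rt) = $22,040.00
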